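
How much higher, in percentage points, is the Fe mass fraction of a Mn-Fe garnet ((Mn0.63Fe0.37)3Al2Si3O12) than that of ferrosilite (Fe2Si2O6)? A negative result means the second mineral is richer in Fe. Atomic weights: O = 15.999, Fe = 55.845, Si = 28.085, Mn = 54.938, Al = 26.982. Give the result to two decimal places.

-29.83 percentage points

Fe in (Mn0.63Fe0.37)3Al2Si3O12: molar mass 496.028 g/mol; 1.11×55.845 = 61.988 g → 12.50 wt%.
Fe in Fe2Si2O6: molar mass 263.854 g/mol; 2×55.845 = 111.690 g → 42.33 wt%.
Difference = 12.50 − 42.33 = -29.83 percentage points.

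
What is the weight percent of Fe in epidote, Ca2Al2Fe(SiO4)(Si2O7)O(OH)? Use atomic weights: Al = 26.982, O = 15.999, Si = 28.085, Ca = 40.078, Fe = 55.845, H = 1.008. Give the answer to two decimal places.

M(Ca2Al2Fe(SiO4)(Si2O7)O(OH)) = 483.215 g/mol.
Fe contributes 1 × 55.845 = 55.845 g per mole.
55.845/483.215 = 0.1156 → 11.56%.

11.56 wt%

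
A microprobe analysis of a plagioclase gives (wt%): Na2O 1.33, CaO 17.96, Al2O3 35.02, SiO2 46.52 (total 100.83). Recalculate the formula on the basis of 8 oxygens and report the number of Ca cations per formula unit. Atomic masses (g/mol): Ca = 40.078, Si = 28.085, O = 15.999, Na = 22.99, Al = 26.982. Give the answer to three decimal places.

Na2O (M=61.979): mol = 0.02146; Na = 0.04292, O = 0.02146.
CaO (M=56.077): mol = 0.32027; Ca = 0.32027, O = 0.32027.
Al2O3 (M=101.961): mol = 0.34346; Al = 0.68692, O = 1.03038.
SiO2 (M=60.083): mol = 0.77426; Si = 0.77426, O = 1.54852.
ΣO = 2.92063; factor = 8/ΣO = 2.73914.
Ca apfu = 0.32027 × 2.73914 = 0.877.

0.877 Ca apfu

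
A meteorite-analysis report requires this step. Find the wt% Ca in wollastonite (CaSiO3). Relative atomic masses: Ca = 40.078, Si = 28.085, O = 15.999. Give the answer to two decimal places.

M(CaSiO3) = 116.160 g/mol.
Ca contributes 1 × 40.078 = 40.078 g per mole.
40.078/116.160 = 0.3450 → 34.50%.

34.50 mass %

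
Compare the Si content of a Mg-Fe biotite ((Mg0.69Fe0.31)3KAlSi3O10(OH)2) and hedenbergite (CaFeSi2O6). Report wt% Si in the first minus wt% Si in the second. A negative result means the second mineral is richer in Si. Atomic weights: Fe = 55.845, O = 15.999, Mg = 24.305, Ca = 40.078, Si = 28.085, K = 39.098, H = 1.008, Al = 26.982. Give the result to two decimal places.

M((Mg0.69Fe0.31)3KAlSi3O10(OH)2) = 446.586 g/mol, so wt% Si = 84.255/446.586 × 100 = 18.87%.
M(CaFeSi2O6) = 248.087 g/mol, so wt% Si = 56.170/248.087 × 100 = 22.64%.
18.87 − 22.64 = -3.77 pp.

-3.77 percentage points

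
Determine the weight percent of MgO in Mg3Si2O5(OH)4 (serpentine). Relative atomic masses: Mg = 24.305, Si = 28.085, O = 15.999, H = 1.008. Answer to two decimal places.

Molar mass of Mg3Si2O5(OH)4 = 3*24.305 + 2*28.085 + 9*15.999 + 4*1.008 = 277.108 g/mol.
Each formula unit contains 3 Mg, equivalent to 3/1 = 3.0000 mol MgO.
M(MgO) = 1×24.305 + 1×15.999 = 40.304 g/mol.
Mass of MgO per formula unit = 3.0000 × 40.304 = 120.912 g.
MgO wt% = 120.912 / 277.108 × 100 = 43.63%.

43.63 wt%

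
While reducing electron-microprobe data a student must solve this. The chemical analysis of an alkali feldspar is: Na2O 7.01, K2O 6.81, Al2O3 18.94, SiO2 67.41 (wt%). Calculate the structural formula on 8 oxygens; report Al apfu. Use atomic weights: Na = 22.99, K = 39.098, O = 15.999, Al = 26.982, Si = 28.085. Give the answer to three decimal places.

0.995 Al apfu

Na2O: 7.01/61.979 = 0.11310 mol → 0.22620 mol Na, 0.11310 mol O.
K2O: 6.81/94.195 = 0.07230 mol → 0.14460 mol K, 0.07230 mol O.
Al2O3: 18.94/101.961 = 0.18576 mol → 0.37152 mol Al, 0.55728 mol O.
SiO2: 67.41/60.083 = 1.12195 mol → 1.12195 mol Si, 2.24390 mol O.
Total oxygen = 2.98658 mol. Normalization factor = 8/2.98658 = 2.67865.
Al per 8 O = 0.37152 × 2.67865 = 0.995.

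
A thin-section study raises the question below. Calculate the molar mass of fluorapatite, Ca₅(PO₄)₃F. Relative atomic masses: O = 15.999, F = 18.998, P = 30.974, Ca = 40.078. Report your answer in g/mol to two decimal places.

504.30 g/mol

M = 5*40.078 + 3*30.974 + 12*15.999 + 1*18.998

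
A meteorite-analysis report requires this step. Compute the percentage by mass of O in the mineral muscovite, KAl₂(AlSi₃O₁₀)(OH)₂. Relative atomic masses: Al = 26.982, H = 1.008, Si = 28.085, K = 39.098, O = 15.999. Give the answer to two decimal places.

48.20 weight percent

Molar mass of KAl₂(AlSi₃O₁₀)(OH)₂: 1×39.098 + 3×26.982 + 3×28.085 + 12×15.999 + 2×1.008 = 398.303 g/mol.
Mass of O per formula unit: 12 × 15.999 = 191.988 g.
Weight fraction O = 191.988 / 398.303 = 0.4820.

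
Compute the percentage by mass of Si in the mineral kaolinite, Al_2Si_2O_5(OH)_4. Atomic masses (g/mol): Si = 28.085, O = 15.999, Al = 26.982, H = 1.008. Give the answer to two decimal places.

21.76 mass %

Formula mass = 2×26.982 + 2×28.085 + 9×15.999 + 4×1.008 = 258.157 g/mol, of which 56.170 g is Si.
So Si makes up 56.170/258.157 = 0.2176 of the mass, i.e. 21.76%.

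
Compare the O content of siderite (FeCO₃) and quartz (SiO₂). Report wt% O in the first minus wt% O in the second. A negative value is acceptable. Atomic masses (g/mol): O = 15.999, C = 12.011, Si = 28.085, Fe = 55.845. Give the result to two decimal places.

-11.83 percentage points

First mineral: 47.997 g O in 115.853 g formula = 41.43 wt% O.
Second mineral: 31.998 g O in 60.083 g formula = 53.26 wt% O.
41.43% − 53.26% gives a difference of -11.83 percentage points.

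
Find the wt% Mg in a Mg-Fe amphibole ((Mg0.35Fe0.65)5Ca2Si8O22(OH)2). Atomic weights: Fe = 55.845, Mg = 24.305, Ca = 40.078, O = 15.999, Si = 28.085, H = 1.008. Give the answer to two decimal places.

4.65 wt%

Formula mass = 1.75·24.305 + 3.25·55.845 + 2·40.078 + 8·28.085 + 24·15.999 + 2·1.008 = 914.858 g/mol, of which 42.534 g is Mg.
So Mg makes up 42.534/914.858 = 0.0465 of the mass, i.e. 4.65%.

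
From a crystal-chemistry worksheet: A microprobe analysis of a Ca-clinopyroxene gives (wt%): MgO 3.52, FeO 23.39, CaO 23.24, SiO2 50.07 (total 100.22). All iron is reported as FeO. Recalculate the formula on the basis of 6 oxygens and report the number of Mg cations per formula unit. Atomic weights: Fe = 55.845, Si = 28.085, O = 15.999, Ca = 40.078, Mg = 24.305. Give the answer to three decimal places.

0.210 Mg apfu

MgO: 3.52/40.304 = 0.08734 mol → 0.08734 mol Mg, 0.08734 mol O.
FeO: 23.39/71.844 = 0.32557 mol → 0.32557 mol Fe, 0.32557 mol O.
CaO: 23.24/56.077 = 0.41443 mol → 0.41443 mol Ca, 0.41443 mol O.
SiO2: 50.07/60.083 = 0.83335 mol → 0.83335 mol Si, 1.66670 mol O.
Total oxygen = 2.49404 mol. Normalization factor = 6/2.49404 = 2.40574.
Mg per 6 O = 0.08734 × 2.40574 = 0.210.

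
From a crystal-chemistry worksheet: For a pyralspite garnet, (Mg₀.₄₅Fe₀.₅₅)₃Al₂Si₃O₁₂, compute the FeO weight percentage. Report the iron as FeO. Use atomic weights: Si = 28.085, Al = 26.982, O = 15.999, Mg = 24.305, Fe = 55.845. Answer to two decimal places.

M((Mg₀.₄₅Fe₀.₅₅)₃Al₂Si₃O₁₂) = 455.163 g/mol; M(FeO) = 71.844 g/mol.
Moles FeO per formula unit = 1.65 Fe ÷ 1 = 1.6500.
FeO fraction = (1.6500 × 71.844) / 455.163 = 118.543/455.163 = 0.2604.

26.04 wt%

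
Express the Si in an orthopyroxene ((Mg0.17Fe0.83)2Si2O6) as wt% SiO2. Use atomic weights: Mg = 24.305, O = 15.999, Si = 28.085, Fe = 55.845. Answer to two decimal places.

47.47 wt%

Formula mass = 253.130 g/mol.
2 Si → 2.0000 mol SiO2 per formula unit; M(SiO2) = 60.083, so SiO2 mass = 120.166 g.
120.166/253.130 × 100 = 47.47 wt%.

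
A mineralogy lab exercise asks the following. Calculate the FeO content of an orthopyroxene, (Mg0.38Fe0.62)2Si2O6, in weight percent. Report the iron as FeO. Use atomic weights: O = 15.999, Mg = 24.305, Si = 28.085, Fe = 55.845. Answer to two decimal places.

M((Mg0.38Fe0.62)2Si2O6) = 239.884 g/mol; M(FeO) = 71.844 g/mol.
Moles FeO per formula unit = 1.24 Fe ÷ 1 = 1.2400.
FeO fraction = (1.2400 × 71.844) / 239.884 = 89.087/239.884 = 0.3714.

37.14 wt%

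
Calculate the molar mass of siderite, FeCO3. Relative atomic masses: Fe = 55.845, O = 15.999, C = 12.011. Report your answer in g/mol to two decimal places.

The formula mass is the sum 1·55.845 + 1·12.011 + 3·15.999.

115.85 g/mol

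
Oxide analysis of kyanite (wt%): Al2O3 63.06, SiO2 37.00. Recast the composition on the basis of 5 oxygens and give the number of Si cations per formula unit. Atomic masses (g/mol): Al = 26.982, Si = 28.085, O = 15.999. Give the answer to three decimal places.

0.997 Si apfu

Al2O3 (M=101.961): mol = 0.61847; Al = 1.23694, O = 1.85541.
SiO2 (M=60.083): mol = 0.61581; Si = 0.61581, O = 1.23162.
ΣO = 3.08703; factor = 5/ΣO = 1.61968.
Si apfu = 0.61581 × 1.61968 = 0.997.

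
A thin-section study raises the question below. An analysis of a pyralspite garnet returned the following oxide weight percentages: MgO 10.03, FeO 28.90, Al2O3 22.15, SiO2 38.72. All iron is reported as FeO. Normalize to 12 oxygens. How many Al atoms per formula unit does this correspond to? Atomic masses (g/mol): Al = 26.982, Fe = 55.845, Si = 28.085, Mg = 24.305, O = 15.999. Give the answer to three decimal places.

2.012 Al apfu

MgO: 10.03/40.304 = 0.24886 mol → 0.24886 mol Mg, 0.24886 mol O.
FeO: 28.90/71.844 = 0.40226 mol → 0.40226 mol Fe, 0.40226 mol O.
Al2O3: 22.15/101.961 = 0.21724 mol → 0.43448 mol Al, 0.65172 mol O.
SiO2: 38.72/60.083 = 0.64444 mol → 0.64444 mol Si, 1.28888 mol O.
Total oxygen = 2.59172 mol. Normalization factor = 12/2.59172 = 4.63013.
Al per 12 O = 0.43448 × 4.63013 = 2.012.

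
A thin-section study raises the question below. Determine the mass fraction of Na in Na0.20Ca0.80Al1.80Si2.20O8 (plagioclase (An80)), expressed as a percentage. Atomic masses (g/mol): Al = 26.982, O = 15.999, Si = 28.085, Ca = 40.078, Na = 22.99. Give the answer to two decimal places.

1.67 wt%

M(Na0.20Ca0.80Al1.80Si2.20O8) = 275.007 g/mol.
Na contributes 0.20 × 22.99 = 4.598 g per mole.
4.598/275.007 = 0.0167 → 1.67%.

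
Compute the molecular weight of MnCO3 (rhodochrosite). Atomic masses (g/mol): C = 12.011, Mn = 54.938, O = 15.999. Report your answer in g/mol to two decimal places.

114.95 g/mol

Mn: 1 × 54.938 = 54.9380
C: 1 × 12.011 = 12.0110
O: 3 × 15.999 = 47.9970
Summing the contributions gives the formula mass.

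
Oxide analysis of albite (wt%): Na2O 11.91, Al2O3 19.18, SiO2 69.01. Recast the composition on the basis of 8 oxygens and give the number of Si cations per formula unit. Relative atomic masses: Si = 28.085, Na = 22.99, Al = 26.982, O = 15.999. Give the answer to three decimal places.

Na2O: 11.91/61.979 = 0.19216 mol → 0.38432 mol Na, 0.19216 mol O.
Al2O3: 19.18/101.961 = 0.18811 mol → 0.37622 mol Al, 0.56433 mol O.
SiO2: 69.01/60.083 = 1.14858 mol → 1.14858 mol Si, 2.29716 mol O.
Total oxygen = 3.05365 mol. Normalization factor = 8/3.05365 = 2.61982.
Si per 8 O = 1.14858 × 2.61982 = 3.009.

3.009 Si apfu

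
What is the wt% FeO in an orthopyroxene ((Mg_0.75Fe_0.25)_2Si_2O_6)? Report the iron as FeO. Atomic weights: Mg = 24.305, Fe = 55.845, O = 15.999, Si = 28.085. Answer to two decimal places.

M((Mg_0.75Fe_0.25)_2Si_2O_6) = 216.544 g/mol; M(FeO) = 71.844 g/mol.
Moles FeO per formula unit = 0.50 Fe ÷ 1 = 0.5000.
FeO fraction = (0.5000 × 71.844) / 216.544 = 35.922/216.544 = 0.1659.

16.59 wt%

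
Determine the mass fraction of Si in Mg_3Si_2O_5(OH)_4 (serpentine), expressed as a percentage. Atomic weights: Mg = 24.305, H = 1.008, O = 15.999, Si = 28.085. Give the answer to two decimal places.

Molar mass of Mg_3Si_2O_5(OH)_4: 3×24.305 + 2×28.085 + 9×15.999 + 4×1.008 = 277.108 g/mol.
Mass of Si per formula unit: 2 × 28.085 = 56.170 g.
Weight fraction Si = 56.170 / 277.108 = 0.2027.

20.27 wt%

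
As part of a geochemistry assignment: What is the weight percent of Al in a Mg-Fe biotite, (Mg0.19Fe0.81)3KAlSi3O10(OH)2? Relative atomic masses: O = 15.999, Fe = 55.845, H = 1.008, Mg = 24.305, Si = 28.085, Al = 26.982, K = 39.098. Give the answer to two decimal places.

Formula mass = 0.57·24.305 + 2.43·55.845 + 1·39.098 + 1·26.982 + 3·28.085 + 12·15.999 + 2·1.008 = 493.896 g/mol, of which 26.982 g is Al.
So Al makes up 26.982/493.896 = 0.0546 of the mass, i.e. 5.46%.

5.46 mass %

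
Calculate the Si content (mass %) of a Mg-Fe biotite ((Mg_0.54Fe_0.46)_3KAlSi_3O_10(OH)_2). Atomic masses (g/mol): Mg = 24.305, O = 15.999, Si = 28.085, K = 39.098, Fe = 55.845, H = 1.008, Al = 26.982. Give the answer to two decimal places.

Formula mass = 1.62×24.305 + 1.38×55.845 + 1×39.098 + 1×26.982 + 3×28.085 + 12×15.999 + 2×1.008 = 460.779 g/mol, of which 84.255 g is Si.
So Si makes up 84.255/460.779 = 0.1829 of the mass, i.e. 18.29%.

18.29 mass %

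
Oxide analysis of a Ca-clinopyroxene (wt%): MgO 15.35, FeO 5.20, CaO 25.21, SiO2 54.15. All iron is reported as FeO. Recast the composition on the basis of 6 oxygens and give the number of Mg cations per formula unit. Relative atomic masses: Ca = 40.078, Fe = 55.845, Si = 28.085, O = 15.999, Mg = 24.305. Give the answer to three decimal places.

MgO (M=40.304): mol = 0.38086; Mg = 0.38086, O = 0.38086.
FeO (M=71.844): mol = 0.07238; Fe = 0.07238, O = 0.07238.
CaO (M=56.077): mol = 0.44956; Ca = 0.44956, O = 0.44956.
SiO2 (M=60.083): mol = 0.90125; Si = 0.90125, O = 1.80250.
ΣO = 2.70530; factor = 6/ΣO = 2.21787.
Mg apfu = 0.38086 × 2.21787 = 0.845.

0.845 Mg apfu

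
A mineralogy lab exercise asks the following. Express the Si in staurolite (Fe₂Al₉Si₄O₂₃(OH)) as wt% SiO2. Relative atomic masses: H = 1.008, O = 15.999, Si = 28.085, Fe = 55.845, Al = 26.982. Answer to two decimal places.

28.21 wt%

Formula mass = 851.852 g/mol.
4 Si → 4.0000 mol SiO2 per formula unit; M(SiO2) = 60.083, so SiO2 mass = 240.332 g.
240.332/851.852 × 100 = 28.21 wt%.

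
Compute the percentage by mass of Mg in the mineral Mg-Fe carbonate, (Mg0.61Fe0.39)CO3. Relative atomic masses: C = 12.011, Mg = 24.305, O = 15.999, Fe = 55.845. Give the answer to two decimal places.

15.35 wt%

M((Mg0.61Fe0.39)CO3) = 96.614 g/mol.
Mg contributes 0.61 × 24.305 = 14.826 g per mole.
14.826/96.614 = 0.1535 → 15.35%.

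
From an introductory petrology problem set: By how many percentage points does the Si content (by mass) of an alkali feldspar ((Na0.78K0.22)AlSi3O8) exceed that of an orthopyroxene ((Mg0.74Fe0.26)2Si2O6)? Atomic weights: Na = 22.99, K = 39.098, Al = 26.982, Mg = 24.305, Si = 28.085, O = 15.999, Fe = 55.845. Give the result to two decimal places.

First mineral: 84.255 g Si in 265.763 g formula = 31.70 wt% Si.
Second mineral: 56.170 g Si in 217.175 g formula = 25.86 wt% Si.
31.70% − 25.86% gives a difference of 5.84 percentage points.

5.84 percentage points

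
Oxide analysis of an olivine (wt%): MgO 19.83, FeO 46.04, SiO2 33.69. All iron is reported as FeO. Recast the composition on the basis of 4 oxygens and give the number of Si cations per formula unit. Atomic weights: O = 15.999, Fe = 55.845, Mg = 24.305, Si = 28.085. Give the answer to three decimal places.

0.995 Si apfu

19.83 wt% MgO ÷ 40.304 g/mol = 0.49201 mol, giving 0.49201 Mg and 0.49201 O.
46.04 wt% FeO ÷ 71.844 g/mol = 0.64083 mol, giving 0.64083 Fe and 0.64083 O.
33.69 wt% SiO2 ÷ 60.083 g/mol = 0.56072 mol, giving 0.56072 Si and 1.12144 O.
Oxygen sums to 2.25428; scaling by 4/2.25428 = 1.77440 puts the formula on 4 O.
Si: 0.56072 × 1.77440 = 0.995 atoms per formula unit.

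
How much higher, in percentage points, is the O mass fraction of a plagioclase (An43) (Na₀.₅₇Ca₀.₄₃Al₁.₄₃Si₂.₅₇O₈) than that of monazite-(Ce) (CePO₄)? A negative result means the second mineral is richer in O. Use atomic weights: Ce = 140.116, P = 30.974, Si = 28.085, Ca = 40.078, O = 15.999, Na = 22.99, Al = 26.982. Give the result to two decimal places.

First mineral: 127.992 g O in 269.093 g formula = 47.56 wt% O.
Second mineral: 63.996 g O in 235.086 g formula = 27.22 wt% O.
47.56% − 27.22% gives a difference of 20.34 percentage points.

20.34 percentage points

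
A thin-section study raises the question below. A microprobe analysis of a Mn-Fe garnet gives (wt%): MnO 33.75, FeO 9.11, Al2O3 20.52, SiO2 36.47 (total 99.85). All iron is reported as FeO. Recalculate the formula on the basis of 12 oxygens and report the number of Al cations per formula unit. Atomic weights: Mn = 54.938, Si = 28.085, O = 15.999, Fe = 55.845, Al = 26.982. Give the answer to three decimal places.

MnO: 33.75/70.937 = 0.47577 mol → 0.47577 mol Mn, 0.47577 mol O.
FeO: 9.11/71.844 = 0.12680 mol → 0.12680 mol Fe, 0.12680 mol O.
Al2O3: 20.52/101.961 = 0.20125 mol → 0.40250 mol Al, 0.60375 mol O.
SiO2: 36.47/60.083 = 0.60699 mol → 0.60699 mol Si, 1.21398 mol O.
Total oxygen = 2.42030 mol. Normalization factor = 12/2.42030 = 4.95806.
Al per 12 O = 0.40250 × 4.95806 = 1.996.

1.996 Al apfu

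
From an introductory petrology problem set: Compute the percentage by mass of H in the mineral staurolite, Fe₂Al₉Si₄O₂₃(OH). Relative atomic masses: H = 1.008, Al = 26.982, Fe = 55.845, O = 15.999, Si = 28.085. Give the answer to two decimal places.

0.12 wt%

Molar mass of Fe₂Al₉Si₄O₂₃(OH): 2·55.845 + 9·26.982 + 4·28.085 + 24·15.999 + 1·1.008 = 851.852 g/mol.
Mass of H per formula unit: 1 × 1.008 = 1.008 g.
Weight fraction H = 1.008 / 851.852 = 0.0012.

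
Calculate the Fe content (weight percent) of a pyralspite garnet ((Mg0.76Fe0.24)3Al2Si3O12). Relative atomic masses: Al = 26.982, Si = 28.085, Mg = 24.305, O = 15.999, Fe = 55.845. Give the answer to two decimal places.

9.44 weight percent

Formula mass = 2.28·24.305 + 0.72·55.845 + 2·26.982 + 3·28.085 + 12·15.999 = 425.831 g/mol, of which 40.208 g is Fe.
So Fe makes up 40.208/425.831 = 0.0944 of the mass, i.e. 9.44%.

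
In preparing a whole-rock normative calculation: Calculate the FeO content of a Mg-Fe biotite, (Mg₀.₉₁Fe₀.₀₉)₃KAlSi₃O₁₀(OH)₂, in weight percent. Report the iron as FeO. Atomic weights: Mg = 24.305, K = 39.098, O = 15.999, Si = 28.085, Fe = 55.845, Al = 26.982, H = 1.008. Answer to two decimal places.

Formula mass = 425.770 g/mol.
0.27 Fe → 0.2700 mol FeO per formula unit; M(FeO) = 71.844, so FeO mass = 19.398 g.
19.398/425.770 × 100 = 4.56 wt%.

4.56 wt%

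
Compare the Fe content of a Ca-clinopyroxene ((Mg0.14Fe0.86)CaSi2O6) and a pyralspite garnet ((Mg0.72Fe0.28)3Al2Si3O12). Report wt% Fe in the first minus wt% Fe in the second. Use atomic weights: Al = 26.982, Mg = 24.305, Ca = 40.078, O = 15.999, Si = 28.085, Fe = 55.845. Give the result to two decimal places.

Fe in (Mg0.14Fe0.86)CaSi2O6: molar mass 243.671 g/mol; 0.86×55.845 = 48.027 g → 19.71 wt%.
Fe in (Mg0.72Fe0.28)3Al2Si3O12: molar mass 429.616 g/mol; 0.84×55.845 = 46.910 g → 10.92 wt%.
Difference = 19.71 − 10.92 = 8.79 percentage points.

8.79 percentage points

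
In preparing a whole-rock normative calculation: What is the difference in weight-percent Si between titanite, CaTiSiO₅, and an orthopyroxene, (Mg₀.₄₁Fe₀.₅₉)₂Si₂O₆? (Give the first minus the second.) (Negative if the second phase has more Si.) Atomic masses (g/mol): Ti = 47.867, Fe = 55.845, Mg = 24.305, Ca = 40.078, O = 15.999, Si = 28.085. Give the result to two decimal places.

-9.27 percentage points

M(CaTiSiO₅) = 196.025 g/mol, so wt% Si = 28.085/196.025 × 100 = 14.33%.
M((Mg₀.₄₁Fe₀.₅₉)₂Si₂O₆) = 237.991 g/mol, so wt% Si = 56.170/237.991 × 100 = 23.60%.
14.33 − 23.60 = -9.27 pp.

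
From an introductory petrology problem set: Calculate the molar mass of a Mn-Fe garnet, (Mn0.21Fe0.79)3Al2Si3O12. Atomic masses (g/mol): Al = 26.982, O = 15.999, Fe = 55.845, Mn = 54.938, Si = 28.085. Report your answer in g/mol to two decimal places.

497.17 g/mol

M = 0.63·54.938 + 2.37·55.845 + 2·26.982 + 3·28.085 + 12·15.999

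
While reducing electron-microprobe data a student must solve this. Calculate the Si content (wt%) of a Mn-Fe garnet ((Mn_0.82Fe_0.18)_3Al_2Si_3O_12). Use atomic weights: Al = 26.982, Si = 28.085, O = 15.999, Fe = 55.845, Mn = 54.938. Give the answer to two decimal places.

Formula mass = 2.46×54.938 + 0.54×55.845 + 2×26.982 + 3×28.085 + 12×15.999 = 495.511 g/mol, of which 84.255 g is Si.
So Si makes up 84.255/495.511 = 0.1700 of the mass, i.e. 17.00%.

17.00 wt%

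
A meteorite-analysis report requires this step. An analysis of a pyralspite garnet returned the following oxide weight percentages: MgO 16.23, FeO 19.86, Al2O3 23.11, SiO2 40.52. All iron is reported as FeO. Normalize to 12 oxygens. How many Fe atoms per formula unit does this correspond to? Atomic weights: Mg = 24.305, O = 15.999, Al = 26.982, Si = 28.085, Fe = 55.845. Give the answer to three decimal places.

MgO (M=40.304): mol = 0.40269; Mg = 0.40269, O = 0.40269.
FeO (M=71.844): mol = 0.27643; Fe = 0.27643, O = 0.27643.
Al2O3 (M=101.961): mol = 0.22666; Al = 0.45332, O = 0.67998.
SiO2 (M=60.083): mol = 0.67440; Si = 0.67440, O = 1.34880.
ΣO = 2.70790; factor = 12/ΣO = 4.43148.
Fe apfu = 0.27643 × 4.43148 = 1.225.

1.225 Fe apfu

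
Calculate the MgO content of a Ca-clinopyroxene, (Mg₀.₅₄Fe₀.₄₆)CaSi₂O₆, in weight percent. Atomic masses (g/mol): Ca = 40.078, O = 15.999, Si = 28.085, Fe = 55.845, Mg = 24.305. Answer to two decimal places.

M((Mg₀.₅₄Fe₀.₄₆)CaSi₂O₆) = 231.055 g/mol; M(MgO) = 40.304 g/mol.
Moles MgO per formula unit = 0.54 Mg ÷ 1 = 0.5400.
MgO fraction = (0.5400 × 40.304) / 231.055 = 21.764/231.055 = 0.0942.

9.42 wt%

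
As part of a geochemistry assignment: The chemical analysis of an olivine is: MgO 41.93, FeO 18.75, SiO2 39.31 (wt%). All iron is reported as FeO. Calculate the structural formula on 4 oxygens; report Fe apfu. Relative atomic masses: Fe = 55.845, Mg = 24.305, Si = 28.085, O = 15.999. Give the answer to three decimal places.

41.93 wt% MgO ÷ 40.304 g/mol = 1.04034 mol, giving 1.04034 Mg and 1.04034 O.
18.75 wt% FeO ÷ 71.844 g/mol = 0.26098 mol, giving 0.26098 Fe and 0.26098 O.
39.31 wt% SiO2 ÷ 60.083 g/mol = 0.65426 mol, giving 0.65426 Si and 1.30852 O.
Oxygen sums to 2.60984; scaling by 4/2.60984 = 1.53266 puts the formula on 4 O.
Fe: 0.26098 × 1.53266 = 0.400 atoms per formula unit.

0.400 Fe apfu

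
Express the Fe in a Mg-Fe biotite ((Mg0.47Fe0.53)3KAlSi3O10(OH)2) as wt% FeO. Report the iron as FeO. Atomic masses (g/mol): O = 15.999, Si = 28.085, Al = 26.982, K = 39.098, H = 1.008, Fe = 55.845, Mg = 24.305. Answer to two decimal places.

24.44 wt%

Formula mass = 467.403 g/mol.
1.59 Fe → 1.5900 mol FeO per formula unit; M(FeO) = 71.844, so FeO mass = 114.232 g.
114.232/467.403 × 100 = 24.44 wt%.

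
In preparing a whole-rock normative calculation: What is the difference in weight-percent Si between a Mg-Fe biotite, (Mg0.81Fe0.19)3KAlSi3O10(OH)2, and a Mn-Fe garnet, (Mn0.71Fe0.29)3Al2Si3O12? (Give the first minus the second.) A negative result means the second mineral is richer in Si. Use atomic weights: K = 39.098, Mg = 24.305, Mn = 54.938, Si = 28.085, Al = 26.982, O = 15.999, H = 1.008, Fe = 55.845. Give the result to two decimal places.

2.37 percentage points

Si in (Mg0.81Fe0.19)3KAlSi3O10(OH)2: molar mass 435.232 g/mol; 3×28.085 = 84.255 g → 19.36 wt%.
Si in (Mn0.71Fe0.29)3Al2Si3O12: molar mass 495.810 g/mol; 3×28.085 = 84.255 g → 16.99 wt%.
Difference = 19.36 − 16.99 = 2.37 percentage points.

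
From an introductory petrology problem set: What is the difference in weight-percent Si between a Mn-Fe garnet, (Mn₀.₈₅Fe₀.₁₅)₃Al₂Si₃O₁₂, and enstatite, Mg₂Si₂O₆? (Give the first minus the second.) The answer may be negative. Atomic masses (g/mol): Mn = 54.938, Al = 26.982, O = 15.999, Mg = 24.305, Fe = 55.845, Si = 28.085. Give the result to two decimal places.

M((Mn₀.₈₅Fe₀.₁₅)₃Al₂Si₃O₁₂) = 495.429 g/mol, so wt% Si = 84.255/495.429 × 100 = 17.01%.
M(Mg₂Si₂O₆) = 200.774 g/mol, so wt% Si = 56.170/200.774 × 100 = 27.98%.
17.01 − 27.98 = -10.97 pp.

-10.97 percentage points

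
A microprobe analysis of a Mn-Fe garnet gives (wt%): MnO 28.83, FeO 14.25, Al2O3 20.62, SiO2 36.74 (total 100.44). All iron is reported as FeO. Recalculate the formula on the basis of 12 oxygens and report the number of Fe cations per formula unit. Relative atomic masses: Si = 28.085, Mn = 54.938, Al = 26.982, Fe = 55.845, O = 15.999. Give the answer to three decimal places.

0.978 Fe apfu

MnO: 28.83/70.937 = 0.40642 mol → 0.40642 mol Mn, 0.40642 mol O.
FeO: 14.25/71.844 = 0.19835 mol → 0.19835 mol Fe, 0.19835 mol O.
Al2O3: 20.62/101.961 = 0.20223 mol → 0.40446 mol Al, 0.60669 mol O.
SiO2: 36.74/60.083 = 0.61149 mol → 0.61149 mol Si, 1.22298 mol O.
Total oxygen = 2.43444 mol. Normalization factor = 12/2.43444 = 4.92927.
Fe per 12 O = 0.19835 × 4.92927 = 0.978.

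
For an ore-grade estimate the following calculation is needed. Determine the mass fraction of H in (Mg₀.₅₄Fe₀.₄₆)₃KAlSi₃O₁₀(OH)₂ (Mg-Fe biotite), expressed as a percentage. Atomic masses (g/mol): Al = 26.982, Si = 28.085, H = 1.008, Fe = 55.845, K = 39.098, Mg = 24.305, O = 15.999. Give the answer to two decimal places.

0.44 mass %

Formula mass = 1.62×24.305 + 1.38×55.845 + 1×39.098 + 1×26.982 + 3×28.085 + 12×15.999 + 2×1.008 = 460.779 g/mol, of which 2.016 g is H.
So H makes up 2.016/460.779 = 0.0044 of the mass, i.e. 0.44%.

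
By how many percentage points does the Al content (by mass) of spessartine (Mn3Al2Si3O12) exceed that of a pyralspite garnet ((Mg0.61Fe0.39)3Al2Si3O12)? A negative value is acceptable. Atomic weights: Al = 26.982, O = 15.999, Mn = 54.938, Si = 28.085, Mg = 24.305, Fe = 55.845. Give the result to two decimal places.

Al in Mn3Al2Si3O12: molar mass 495.021 g/mol; 2×26.982 = 53.964 g → 10.90 wt%.
Al in (Mg0.61Fe0.39)3Al2Si3O12: molar mass 440.024 g/mol; 2×26.982 = 53.964 g → 12.26 wt%.
Difference = 10.90 − 12.26 = -1.36 percentage points.

-1.36 percentage points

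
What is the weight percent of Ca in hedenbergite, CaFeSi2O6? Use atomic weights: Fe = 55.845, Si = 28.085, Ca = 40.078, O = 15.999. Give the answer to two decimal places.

M(CaFeSi2O6) = 248.087 g/mol.
Ca contributes 1 × 40.078 = 40.078 g per mole.
40.078/248.087 = 0.1615 → 16.15%.

16.15 mass %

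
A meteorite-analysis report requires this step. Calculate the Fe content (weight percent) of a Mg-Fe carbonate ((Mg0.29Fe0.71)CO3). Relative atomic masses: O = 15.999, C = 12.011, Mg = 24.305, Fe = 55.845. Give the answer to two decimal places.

Molar mass of (Mg0.29Fe0.71)CO3: 0.29*24.305 + 0.71*55.845 + 1*12.011 + 3*15.999 = 106.706 g/mol.
Mass of Fe per formula unit: 0.71 × 55.845 = 39.650 g.
Weight fraction Fe = 39.650 / 106.706 = 0.3716.

37.16 weight percent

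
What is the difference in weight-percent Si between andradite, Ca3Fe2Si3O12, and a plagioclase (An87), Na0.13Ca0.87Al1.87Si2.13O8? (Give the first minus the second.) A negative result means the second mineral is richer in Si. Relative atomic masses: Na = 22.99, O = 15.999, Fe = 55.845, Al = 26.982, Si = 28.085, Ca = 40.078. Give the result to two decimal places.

First mineral: 84.255 g Si in 508.167 g formula = 16.58 wt% Si.
Second mineral: 59.821 g Si in 276.126 g formula = 21.66 wt% Si.
16.58% − 21.66% gives a difference of -5.08 percentage points.

-5.08 percentage points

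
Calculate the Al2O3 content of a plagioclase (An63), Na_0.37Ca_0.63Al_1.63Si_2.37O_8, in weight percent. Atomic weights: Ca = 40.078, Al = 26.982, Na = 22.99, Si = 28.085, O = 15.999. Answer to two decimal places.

30.52 wt%

Molar mass of Na_0.37Ca_0.63Al_1.63Si_2.37O_8 = 0.37×22.99 + 0.63×40.078 + 1.63×26.982 + 2.37×28.085 + 8×15.999 = 272.290 g/mol.
Each formula unit contains 1.63 Al, equivalent to 1.63/2 = 0.8150 mol Al2O3.
M(Al2O3) = 2×26.982 + 3×15.999 = 101.961 g/mol.
Mass of Al2O3 per formula unit = 0.8150 × 101.961 = 83.098 g.
Al2O3 wt% = 83.098 / 272.290 × 100 = 30.52%.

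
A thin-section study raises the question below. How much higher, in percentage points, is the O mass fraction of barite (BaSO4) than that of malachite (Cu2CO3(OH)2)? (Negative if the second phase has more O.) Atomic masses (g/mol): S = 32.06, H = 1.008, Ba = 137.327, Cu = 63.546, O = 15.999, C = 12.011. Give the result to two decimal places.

-8.76 percentage points

O in BaSO4: molar mass 233.383 g/mol; 4×15.999 = 63.996 g → 27.42 wt%.
O in Cu2CO3(OH)2: molar mass 221.114 g/mol; 5×15.999 = 79.995 g → 36.18 wt%.
Difference = 27.42 − 36.18 = -8.76 percentage points.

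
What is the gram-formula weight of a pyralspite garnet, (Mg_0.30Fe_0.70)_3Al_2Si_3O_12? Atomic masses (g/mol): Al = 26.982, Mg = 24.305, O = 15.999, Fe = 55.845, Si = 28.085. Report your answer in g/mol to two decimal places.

Mg: 0.90 × 24.305 = 21.8745
Fe: 2.10 × 55.845 = 117.2745
Al: 2 × 26.982 = 53.9640
Si: 3 × 28.085 = 84.2550
O: 12 × 15.999 = 191.9880
Summing the contributions gives the formula mass.

469.36 g/mol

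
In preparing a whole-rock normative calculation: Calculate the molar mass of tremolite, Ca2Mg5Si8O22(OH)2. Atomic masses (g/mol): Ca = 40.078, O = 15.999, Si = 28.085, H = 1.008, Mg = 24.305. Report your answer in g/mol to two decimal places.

The formula mass is the sum 2×40.078 + 5×24.305 + 8×28.085 + 24×15.999 + 2×1.008.

812.35 g/mol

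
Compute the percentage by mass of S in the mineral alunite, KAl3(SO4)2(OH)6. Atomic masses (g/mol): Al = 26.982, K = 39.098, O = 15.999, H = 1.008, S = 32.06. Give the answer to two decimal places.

15.48 mass %

Molar mass of KAl3(SO4)2(OH)6: 1×39.098 + 3×26.982 + 2×32.06 + 14×15.999 + 6×1.008 = 414.198 g/mol.
Mass of S per formula unit: 2 × 32.06 = 64.120 g.
Weight fraction S = 64.120 / 414.198 = 0.1548.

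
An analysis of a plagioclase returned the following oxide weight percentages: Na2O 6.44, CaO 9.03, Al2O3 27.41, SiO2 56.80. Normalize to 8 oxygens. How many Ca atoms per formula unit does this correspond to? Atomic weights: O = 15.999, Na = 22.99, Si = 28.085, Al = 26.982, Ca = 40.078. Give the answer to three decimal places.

0.435 Ca apfu

6.44 wt% Na2O ÷ 61.979 g/mol = 0.10391 mol, giving 0.20782 Na and 0.10391 O.
9.03 wt% CaO ÷ 56.077 g/mol = 0.16103 mol, giving 0.16103 Ca and 0.16103 O.
27.41 wt% Al2O3 ÷ 101.961 g/mol = 0.26883 mol, giving 0.53766 Al and 0.80649 O.
56.80 wt% SiO2 ÷ 60.083 g/mol = 0.94536 mol, giving 0.94536 Si and 1.89072 O.
Oxygen sums to 2.96215; scaling by 8/2.96215 = 2.70074 puts the formula on 8 O.
Ca: 0.16103 × 2.70074 = 0.435 atoms per formula unit.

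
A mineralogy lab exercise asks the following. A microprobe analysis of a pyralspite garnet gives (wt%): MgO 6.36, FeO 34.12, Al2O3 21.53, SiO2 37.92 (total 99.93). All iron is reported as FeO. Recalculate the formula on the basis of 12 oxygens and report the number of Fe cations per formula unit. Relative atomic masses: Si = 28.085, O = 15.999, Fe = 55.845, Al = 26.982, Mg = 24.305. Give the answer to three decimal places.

2.254 Fe apfu

MgO (M=40.304): mol = 0.15780; Mg = 0.15780, O = 0.15780.
FeO (M=71.844): mol = 0.47492; Fe = 0.47492, O = 0.47492.
Al2O3 (M=101.961): mol = 0.21116; Al = 0.42232, O = 0.63348.
SiO2 (M=60.083): mol = 0.63113; Si = 0.63113, O = 1.26226.
ΣO = 2.52846; factor = 12/ΣO = 4.74597.
Fe apfu = 0.47492 × 4.74597 = 2.254.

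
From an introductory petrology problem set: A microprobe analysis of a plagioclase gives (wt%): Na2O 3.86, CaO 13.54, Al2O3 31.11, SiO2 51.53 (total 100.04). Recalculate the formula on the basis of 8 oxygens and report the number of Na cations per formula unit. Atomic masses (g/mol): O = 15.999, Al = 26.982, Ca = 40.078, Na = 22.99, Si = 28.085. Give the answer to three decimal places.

Na2O: 3.86/61.979 = 0.06228 mol → 0.12456 mol Na, 0.06228 mol O.
CaO: 13.54/56.077 = 0.24145 mol → 0.24145 mol Ca, 0.24145 mol O.
Al2O3: 31.11/101.961 = 0.30512 mol → 0.61024 mol Al, 0.91536 mol O.
SiO2: 51.53/60.083 = 0.85765 mol → 0.85765 mol Si, 1.71530 mol O.
Total oxygen = 2.93439 mol. Normalization factor = 8/2.93439 = 2.72629.
Na per 8 O = 0.12456 × 2.72629 = 0.340.

0.340 Na apfu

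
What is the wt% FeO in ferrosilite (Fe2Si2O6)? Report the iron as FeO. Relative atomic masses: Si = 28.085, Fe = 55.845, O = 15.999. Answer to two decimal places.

Molar mass of Fe2Si2O6 = 2*55.845 + 2*28.085 + 6*15.999 = 263.854 g/mol.
Each formula unit contains 2 Fe, equivalent to 2/1 = 2.0000 mol FeO.
M(FeO) = 1×55.845 + 1×15.999 = 71.844 g/mol.
Mass of FeO per formula unit = 2.0000 × 71.844 = 143.688 g.
FeO wt% = 143.688 / 263.854 × 100 = 54.46%.

54.46 wt%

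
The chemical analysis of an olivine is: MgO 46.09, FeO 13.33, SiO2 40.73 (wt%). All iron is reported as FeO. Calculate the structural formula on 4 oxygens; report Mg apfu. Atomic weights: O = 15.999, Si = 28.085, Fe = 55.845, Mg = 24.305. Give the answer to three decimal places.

1.704 Mg apfu

MgO: 46.09/40.304 = 1.14356 mol → 1.14356 mol Mg, 1.14356 mol O.
FeO: 13.33/71.844 = 0.18554 mol → 0.18554 mol Fe, 0.18554 mol O.
SiO2: 40.73/60.083 = 0.67790 mol → 0.67790 mol Si, 1.35580 mol O.
Total oxygen = 2.68490 mol. Normalization factor = 4/2.68490 = 1.48981.
Mg per 4 O = 1.14356 × 1.48981 = 1.704.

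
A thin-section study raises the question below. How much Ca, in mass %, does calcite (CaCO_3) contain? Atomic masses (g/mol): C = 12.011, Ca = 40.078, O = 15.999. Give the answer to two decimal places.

40.04 mass %

M(CaCO_3) = 100.086 g/mol.
Ca contributes 1 × 40.078 = 40.078 g per mole.
40.078/100.086 = 0.4004 → 40.04%.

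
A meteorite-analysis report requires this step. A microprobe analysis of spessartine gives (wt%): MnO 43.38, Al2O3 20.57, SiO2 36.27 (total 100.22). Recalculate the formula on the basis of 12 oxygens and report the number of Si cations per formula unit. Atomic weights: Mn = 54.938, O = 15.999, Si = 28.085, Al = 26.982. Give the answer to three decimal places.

43.38 wt% MnO ÷ 70.937 g/mol = 0.61153 mol, giving 0.61153 Mn and 0.61153 O.
20.57 wt% Al2O3 ÷ 101.961 g/mol = 0.20174 mol, giving 0.40348 Al and 0.60522 O.
36.27 wt% SiO2 ÷ 60.083 g/mol = 0.60366 mol, giving 0.60366 Si and 1.20732 O.
Oxygen sums to 2.42407; scaling by 12/2.42407 = 4.95035 puts the formula on 12 O.
Si: 0.60366 × 4.95035 = 2.988 atoms per formula unit.

2.988 Si apfu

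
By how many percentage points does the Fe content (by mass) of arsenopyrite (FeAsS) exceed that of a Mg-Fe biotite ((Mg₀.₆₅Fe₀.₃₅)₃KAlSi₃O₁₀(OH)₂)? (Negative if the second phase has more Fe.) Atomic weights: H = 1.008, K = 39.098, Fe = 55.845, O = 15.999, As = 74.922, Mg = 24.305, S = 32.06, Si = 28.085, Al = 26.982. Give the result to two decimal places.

21.28 percentage points

First mineral: 55.845 g Fe in 162.827 g formula = 34.30 wt% Fe.
Second mineral: 58.637 g Fe in 450.371 g formula = 13.02 wt% Fe.
34.30% − 13.02% gives a difference of 21.28 percentage points.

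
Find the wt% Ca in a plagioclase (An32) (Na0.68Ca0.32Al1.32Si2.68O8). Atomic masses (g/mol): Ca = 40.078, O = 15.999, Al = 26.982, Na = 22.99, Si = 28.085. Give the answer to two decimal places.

4.80 weight percent

Molar mass of Na0.68Ca0.32Al1.32Si2.68O8: 0.68*22.99 + 0.32*40.078 + 1.32*26.982 + 2.68*28.085 + 8*15.999 = 267.334 g/mol.
Mass of Ca per formula unit: 0.32 × 40.078 = 12.825 g.
Weight fraction Ca = 12.825 / 267.334 = 0.0480.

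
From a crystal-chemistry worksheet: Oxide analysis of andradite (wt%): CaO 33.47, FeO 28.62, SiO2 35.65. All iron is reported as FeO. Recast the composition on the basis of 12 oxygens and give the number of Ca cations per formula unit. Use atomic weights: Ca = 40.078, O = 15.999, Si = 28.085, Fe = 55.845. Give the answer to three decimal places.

CaO (M=56.077): mol = 0.59686; Ca = 0.59686, O = 0.59686.
FeO (M=71.844): mol = 0.39836; Fe = 0.39836, O = 0.39836.
SiO2 (M=60.083): mol = 0.59335; Si = 0.59335, O = 1.18670.
ΣO = 2.18192; factor = 12/ΣO = 5.49974.
Ca apfu = 0.59686 × 5.49974 = 3.283.

3.283 Ca apfu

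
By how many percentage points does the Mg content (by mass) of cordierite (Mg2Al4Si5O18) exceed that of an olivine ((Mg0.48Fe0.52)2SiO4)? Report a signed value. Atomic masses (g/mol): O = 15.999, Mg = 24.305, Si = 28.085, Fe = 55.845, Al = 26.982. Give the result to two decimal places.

Mg in Mg2Al4Si5O18: molar mass 584.945 g/mol; 2×24.305 = 48.610 g → 8.31 wt%.
Mg in (Mg0.48Fe0.52)2SiO4: molar mass 173.493 g/mol; 0.96×24.305 = 23.333 g → 13.45 wt%.
Difference = 8.31 − 13.45 = -5.14 percentage points.

-5.14 percentage points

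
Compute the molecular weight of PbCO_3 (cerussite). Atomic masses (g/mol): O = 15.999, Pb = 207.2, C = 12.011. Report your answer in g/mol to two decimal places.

The formula mass is the sum 1×207.2 + 1×12.011 + 3×15.999.

267.21 g/mol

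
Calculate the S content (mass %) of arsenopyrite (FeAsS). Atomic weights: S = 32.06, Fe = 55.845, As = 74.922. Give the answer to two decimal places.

19.69 mass %

Molar mass of FeAsS: 1×55.845 + 1×74.922 + 1×32.06 = 162.827 g/mol.
Mass of S per formula unit: 1 × 32.06 = 32.060 g.
Weight fraction S = 32.060 / 162.827 = 0.1969.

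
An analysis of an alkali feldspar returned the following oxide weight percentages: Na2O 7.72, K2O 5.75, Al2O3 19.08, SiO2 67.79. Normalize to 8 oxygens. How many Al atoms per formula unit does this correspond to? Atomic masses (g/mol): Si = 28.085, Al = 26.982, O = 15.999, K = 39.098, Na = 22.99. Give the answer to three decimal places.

0.997 Al apfu

7.72 wt% Na2O ÷ 61.979 g/mol = 0.12456 mol, giving 0.24912 Na and 0.12456 O.
5.75 wt% K2O ÷ 94.195 g/mol = 0.06104 mol, giving 0.12208 K and 0.06104 O.
19.08 wt% Al2O3 ÷ 101.961 g/mol = 0.18713 mol, giving 0.37426 Al and 0.56139 O.
67.79 wt% SiO2 ÷ 60.083 g/mol = 1.12827 mol, giving 1.12827 Si and 2.25654 O.
Oxygen sums to 3.00353; scaling by 8/3.00353 = 2.66353 puts the formula on 8 O.
Al: 0.37426 × 2.66353 = 0.997 atoms per formula unit.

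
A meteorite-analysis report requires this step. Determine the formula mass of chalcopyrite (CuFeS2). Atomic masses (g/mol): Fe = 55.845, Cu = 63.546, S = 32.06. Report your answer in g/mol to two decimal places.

183.51 g/mol

Cu: 1 × 63.546 = 63.5460
Fe: 1 × 55.845 = 55.8450
S: 2 × 32.06 = 64.1200
Summing the contributions gives the formula mass.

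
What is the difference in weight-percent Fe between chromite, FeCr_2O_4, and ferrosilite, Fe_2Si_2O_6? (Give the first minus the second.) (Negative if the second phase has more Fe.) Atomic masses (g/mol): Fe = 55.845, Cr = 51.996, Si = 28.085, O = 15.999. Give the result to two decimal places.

-17.38 percentage points

M(FeCr_2O_4) = 223.833 g/mol, so wt% Fe = 55.845/223.833 × 100 = 24.95%.
M(Fe_2Si_2O_6) = 263.854 g/mol, so wt% Fe = 111.690/263.854 × 100 = 42.33%.
24.95 − 42.33 = -17.38 pp.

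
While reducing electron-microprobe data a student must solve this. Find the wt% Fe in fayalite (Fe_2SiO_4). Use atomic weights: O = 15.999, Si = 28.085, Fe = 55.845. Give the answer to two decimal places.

Formula mass = 2*55.845 + 1*28.085 + 4*15.999 = 203.771 g/mol, of which 111.690 g is Fe.
So Fe makes up 111.690/203.771 = 0.5481 of the mass, i.e. 54.81%.

54.81 mass %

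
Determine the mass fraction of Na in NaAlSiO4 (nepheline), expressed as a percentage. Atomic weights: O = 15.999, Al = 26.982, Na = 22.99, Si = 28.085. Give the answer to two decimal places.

Formula mass = 1·22.99 + 1·26.982 + 1·28.085 + 4·15.999 = 142.053 g/mol, of which 22.990 g is Na.
So Na makes up 22.990/142.053 = 0.1618 of the mass, i.e. 16.18%.

16.18 weight percent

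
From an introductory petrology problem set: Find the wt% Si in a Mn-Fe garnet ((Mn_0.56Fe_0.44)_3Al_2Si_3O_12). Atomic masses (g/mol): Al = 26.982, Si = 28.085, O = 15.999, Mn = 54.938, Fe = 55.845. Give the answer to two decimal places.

16.98 weight percent

M((Mn_0.56Fe_0.44)_3Al_2Si_3O_12) = 496.218 g/mol.
Si contributes 3 × 28.085 = 84.255 g per mole.
84.255/496.218 = 0.1698 → 16.98%.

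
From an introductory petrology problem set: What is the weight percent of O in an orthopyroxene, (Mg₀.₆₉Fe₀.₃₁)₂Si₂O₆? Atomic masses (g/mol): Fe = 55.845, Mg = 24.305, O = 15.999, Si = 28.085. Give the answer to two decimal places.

43.57 mass %

M((Mg₀.₆₉Fe₀.₃₁)₂Si₂O₆) = 220.329 g/mol.
O contributes 6 × 15.999 = 95.994 g per mole.
95.994/220.329 = 0.4357 → 43.57%.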